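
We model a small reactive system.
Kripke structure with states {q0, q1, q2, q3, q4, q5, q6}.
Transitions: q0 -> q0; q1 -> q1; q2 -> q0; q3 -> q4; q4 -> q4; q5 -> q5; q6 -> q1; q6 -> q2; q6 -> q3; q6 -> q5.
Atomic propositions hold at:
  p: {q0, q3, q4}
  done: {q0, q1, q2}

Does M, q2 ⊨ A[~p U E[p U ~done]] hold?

Sat(~p) = {q1, q2, q5, q6}
Sat(~done) = {q3, q4, q5, q6}
E[p U ~done]: least fixpoint, start Z0 = Sat(~done) = {q3, q4, q5, q6}, add states in Sat(p) with some successor in Z. Already a fixed point.
Sat(E[p U ~done]) = {q3, q4, q5, q6}
A[~p U E[p U ~done]]: least fixpoint, start Z0 = Sat(E[p U ~done]) = {q3, q4, q5, q6}, add states in Sat(~p) with every successor in Z. Already a fixed point.
Sat(A[~p U E[p U ~done]]) = {q3, q4, q5, q6}
q2 ∉ Sat(A[~p U E[p U ~done]]) = {q3, q4, q5, q6}, so the formula does not hold at q2.

No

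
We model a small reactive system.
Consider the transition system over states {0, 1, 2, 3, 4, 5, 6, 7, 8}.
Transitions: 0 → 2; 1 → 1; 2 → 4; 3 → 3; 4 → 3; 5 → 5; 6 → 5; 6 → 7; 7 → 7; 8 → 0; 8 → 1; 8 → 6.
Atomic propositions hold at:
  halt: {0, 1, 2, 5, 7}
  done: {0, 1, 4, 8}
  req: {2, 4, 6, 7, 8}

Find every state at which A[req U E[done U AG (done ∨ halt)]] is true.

Sat(done ∨ halt) = {0, 1, 2, 4, 5, 7, 8}
AG (done ∨ halt): greatest fixpoint, start Z0 = {0, 1, 2, 4, 5, 7, 8}, keep only states in Sat with every successor in Z. Z1 = {0, 1, 2, 5, 7}; Z2 = {0, 1, 5, 7}; Z3 = {1, 5, 7}; fixed.
Sat(AG (done ∨ halt)) = {1, 5, 7}
E[done U AG (done ∨ halt)]: least fixpoint, start Z0 = Sat(AG (done ∨ halt)) = {1, 5, 7}, add states in Sat(done) with some successor in Z. Z1 = {1, 5, 7, 8}; fixed.
Sat(E[done U AG (done ∨ halt)]) = {1, 5, 7, 8}
A[req U E[done U AG (done ∨ halt)]]: least fixpoint, start Z0 = Sat(E[done U AG (done ∨ halt)]) = {1, 5, 7, 8}, add states in Sat(req) with every successor in Z. Z1 = {1, 5, 6, 7, 8}; fixed.
Sat(A[req U E[done U AG (done ∨ halt)]]) = {1, 5, 6, 7, 8}

{1, 5, 6, 7, 8}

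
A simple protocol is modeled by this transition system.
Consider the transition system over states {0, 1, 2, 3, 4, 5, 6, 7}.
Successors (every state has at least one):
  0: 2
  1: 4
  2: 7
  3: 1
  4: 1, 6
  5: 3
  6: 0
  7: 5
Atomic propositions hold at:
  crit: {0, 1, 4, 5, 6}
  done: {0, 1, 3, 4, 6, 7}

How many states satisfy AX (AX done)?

6

Sat(AX done) = {s : every successor in {0, 1, 3, 4, 6, 7}} = {1, 2, 3, 4, 5, 6}
Sat(AX (AX done)) = {s : every successor in {1, 2, 3, 4, 5, 6}} = {0, 1, 3, 4, 5, 7}
|Sat(AX (AX done))| = |{0, 1, 3, 4, 5, 7}| = 6.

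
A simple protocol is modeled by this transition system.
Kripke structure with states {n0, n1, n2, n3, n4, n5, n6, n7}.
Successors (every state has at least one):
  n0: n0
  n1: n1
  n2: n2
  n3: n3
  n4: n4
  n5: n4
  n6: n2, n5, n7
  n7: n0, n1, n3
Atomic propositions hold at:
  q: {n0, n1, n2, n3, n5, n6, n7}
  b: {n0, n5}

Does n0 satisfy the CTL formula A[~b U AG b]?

Sat(~b) = {n1, n2, n3, n4, n6, n7}
AG b: greatest fixpoint, start Z0 = {n0, n5}, keep only states in Sat with every successor in Z. Z1 = {n0}; fixed.
Sat(AG b) = {n0}
A[~b U AG b]: least fixpoint, start Z0 = Sat(AG b) = {n0}, add states in Sat(~b) with every successor in Z. Already a fixed point.
Sat(A[~b U AG b]) = {n0}
n0 ∈ Sat(A[~b U AG b]) = {n0}, so the formula holds at n0.

Yes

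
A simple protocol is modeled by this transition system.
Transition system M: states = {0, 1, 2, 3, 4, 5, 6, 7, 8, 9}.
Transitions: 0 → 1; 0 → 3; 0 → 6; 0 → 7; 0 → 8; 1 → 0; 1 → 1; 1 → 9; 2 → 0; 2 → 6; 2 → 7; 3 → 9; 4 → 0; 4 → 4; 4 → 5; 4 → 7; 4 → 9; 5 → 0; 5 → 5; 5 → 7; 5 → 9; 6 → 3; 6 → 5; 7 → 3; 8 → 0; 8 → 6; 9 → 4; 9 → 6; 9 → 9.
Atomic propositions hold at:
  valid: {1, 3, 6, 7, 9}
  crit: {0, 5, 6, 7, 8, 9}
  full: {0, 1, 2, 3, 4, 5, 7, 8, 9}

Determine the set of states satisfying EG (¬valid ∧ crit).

{0, 5, 8}

Sat(¬valid) = {0, 2, 4, 5, 8}
Sat(¬valid ∧ crit) = {0, 5, 8}
EG (¬valid ∧ crit): greatest fixpoint, start Z0 = {0, 5, 8}, keep only states in Sat with some successor in Z. Already a fixed point.
Sat(EG (¬valid ∧ crit)) = {0, 5, 8}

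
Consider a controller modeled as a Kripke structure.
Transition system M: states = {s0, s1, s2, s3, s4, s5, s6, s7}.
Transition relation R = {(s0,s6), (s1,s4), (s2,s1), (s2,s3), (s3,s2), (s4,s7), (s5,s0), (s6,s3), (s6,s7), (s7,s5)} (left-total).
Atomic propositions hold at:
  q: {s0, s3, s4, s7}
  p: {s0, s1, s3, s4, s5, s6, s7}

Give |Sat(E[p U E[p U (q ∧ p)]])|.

Sat(q ∧ p) = {s0, s3, s4, s7}
E[p U (q ∧ p)]: least fixpoint, start Z0 = Sat((q ∧ p)) = {s0, s3, s4, s7}, add states in Sat(p) with some successor in Z. Z1 = {s0, s1, s3, s4, s5, s6, s7}; fixed.
Sat(E[p U (q ∧ p)]) = {s0, s1, s3, s4, s5, s6, s7}
E[p U E[p U (q ∧ p)]]: least fixpoint, start Z0 = Sat(E[p U (q ∧ p)]) = {s0, s1, s3, s4, s5, s6, s7}, add states in Sat(p) with some successor in Z. Already a fixed point.
Sat(E[p U E[p U (q ∧ p)]]) = {s0, s1, s3, s4, s5, s6, s7}
|Sat(E[p U E[p U (q ∧ p)]])| = |{s0, s1, s3, s4, s5, s6, s7}| = 7.

7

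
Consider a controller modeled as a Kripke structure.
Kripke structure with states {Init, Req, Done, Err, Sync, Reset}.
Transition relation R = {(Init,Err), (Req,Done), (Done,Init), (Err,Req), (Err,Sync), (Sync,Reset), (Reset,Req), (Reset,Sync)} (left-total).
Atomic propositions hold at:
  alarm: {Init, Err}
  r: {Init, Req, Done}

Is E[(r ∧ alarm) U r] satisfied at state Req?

Sat(r ∧ alarm) = {Init}
E[(r ∧ alarm) U r]: least fixpoint, start Z0 = Sat(r) = {Init, Req, Done}, add states in Sat(r ∧ alarm) with some successor in Z. Already a fixed point.
Sat(E[(r ∧ alarm) U r]) = {Init, Req, Done}
Req ∈ Sat(E[(r ∧ alarm) U r]) = {Init, Req, Done}, so the formula holds at Req.

Yes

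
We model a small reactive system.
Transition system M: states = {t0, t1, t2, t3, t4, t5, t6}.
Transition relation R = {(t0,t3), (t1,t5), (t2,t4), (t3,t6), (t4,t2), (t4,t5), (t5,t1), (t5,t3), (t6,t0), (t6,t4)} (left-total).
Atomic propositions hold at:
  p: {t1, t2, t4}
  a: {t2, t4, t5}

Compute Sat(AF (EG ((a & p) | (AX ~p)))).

{t2, t4}

Sat(a & p) = {t2, t4}
Sat(~p) = {t0, t3, t5, t6}
Sat(AX ~p) = {s : every successor in {t0, t3, t5, t6}} = {t0, t1, t3}
Sat((a & p) | (AX ~p)) = {t0, t1, t2, t3, t4}
EG ((a & p) | (AX ~p)): greatest fixpoint, start Z0 = {t0, t1, t2, t3, t4}, keep only states in Sat with some successor in Z. Z1 = {t0, t2, t4}; Z2 = {t2, t4}; fixed.
Sat(EG ((a & p) | (AX ~p))) = {t2, t4}
AF (EG ((a & p) | (AX ~p))): least fixpoint, start Z0 = {t2, t4}, add states with every successor in Z. Already a fixed point.
Sat(AF (EG ((a & p) | (AX ~p)))) = {t2, t4}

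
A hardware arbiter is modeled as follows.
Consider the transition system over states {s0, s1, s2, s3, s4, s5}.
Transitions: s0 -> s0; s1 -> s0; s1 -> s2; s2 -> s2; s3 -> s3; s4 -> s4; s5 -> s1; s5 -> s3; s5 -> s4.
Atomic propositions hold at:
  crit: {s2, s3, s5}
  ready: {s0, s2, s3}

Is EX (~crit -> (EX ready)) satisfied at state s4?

No

Sat(~crit) = {s0, s1, s4}
Sat(EX ready) = {s : some successor in {s0, s2, s3}} = {s0, s1, s2, s3, s5}
Sat(~crit -> (EX ready)) = {s0, s1, s2, s3, s5}
Sat(EX (~crit -> (EX ready))) = {s : some successor in {s0, s1, s2, s3, s5}} = {s0, s1, s2, s3, s5}
s4 ∉ Sat(EX (~crit -> (EX ready))) = {s0, s1, s2, s3, s5}, so the formula does not hold at s4.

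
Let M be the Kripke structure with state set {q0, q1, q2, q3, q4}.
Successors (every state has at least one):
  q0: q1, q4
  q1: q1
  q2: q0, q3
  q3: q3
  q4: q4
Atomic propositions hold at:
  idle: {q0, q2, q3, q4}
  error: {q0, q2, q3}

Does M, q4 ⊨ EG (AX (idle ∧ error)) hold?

No

Sat(idle ∧ error) = {q0, q2, q3}
Sat(AX (idle ∧ error)) = {s : every successor in {q0, q2, q3}} = {q2, q3}
EG (AX (idle ∧ error)): greatest fixpoint, start Z0 = {q2, q3}, keep only states in Sat with some successor in Z. Already a fixed point.
Sat(EG (AX (idle ∧ error))) = {q2, q3}
q4 ∉ Sat(EG (AX (idle ∧ error))) = {q2, q3}, so the formula does not hold at q4.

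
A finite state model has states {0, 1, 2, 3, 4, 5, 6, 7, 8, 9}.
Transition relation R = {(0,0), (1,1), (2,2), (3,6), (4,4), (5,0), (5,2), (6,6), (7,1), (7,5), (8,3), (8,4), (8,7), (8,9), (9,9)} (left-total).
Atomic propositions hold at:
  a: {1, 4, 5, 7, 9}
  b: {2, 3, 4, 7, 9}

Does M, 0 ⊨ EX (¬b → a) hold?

No

Sat(¬b) = {0, 1, 5, 6, 8}
Sat(¬b → a) = {1, 2, 3, 4, 5, 7, 9}
Sat(EX (¬b → a)) = {s : some successor in {1, 2, 3, 4, 5, 7, 9}} = {1, 2, 4, 5, 7, 8, 9}
0 ∉ Sat(EX (¬b → a)) = {1, 2, 4, 5, 7, 8, 9}, so the formula does not hold at 0.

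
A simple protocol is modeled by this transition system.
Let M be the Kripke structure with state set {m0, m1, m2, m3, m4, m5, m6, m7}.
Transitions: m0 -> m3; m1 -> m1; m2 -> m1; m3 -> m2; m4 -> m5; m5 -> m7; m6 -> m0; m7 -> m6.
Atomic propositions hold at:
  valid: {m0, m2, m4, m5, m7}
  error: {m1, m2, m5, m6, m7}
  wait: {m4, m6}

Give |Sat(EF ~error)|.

Sat(~error) = {m0, m3, m4}
EF ~error: least fixpoint, start Z0 = {m0, m3, m4}, add states with some successor in Z. Z1 = {m0, m3, m4, m6}; Z2 = {m0, m3, m4, m6, m7}; Z3 = {m0, m3, m4, m5, m6, m7}; fixed.
Sat(EF ~error) = {m0, m3, m4, m5, m6, m7}
|Sat(EF ~error)| = |{m0, m3, m4, m5, m6, m7}| = 6.

6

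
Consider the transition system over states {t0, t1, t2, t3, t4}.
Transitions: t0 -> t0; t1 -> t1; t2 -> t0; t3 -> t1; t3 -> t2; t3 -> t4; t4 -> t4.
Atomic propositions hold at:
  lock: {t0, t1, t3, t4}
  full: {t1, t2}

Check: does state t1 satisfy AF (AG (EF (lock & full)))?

Sat(lock & full) = {t1}
EF (lock & full): least fixpoint, start Z0 = {t1}, add states with some successor in Z. Z1 = {t1, t3}; fixed.
Sat(EF (lock & full)) = {t1, t3}
AG (EF (lock & full)): greatest fixpoint, start Z0 = {t1, t3}, keep only states in Sat with every successor in Z. Z1 = {t1}; fixed.
Sat(AG (EF (lock & full))) = {t1}
AF (AG (EF (lock & full))): least fixpoint, start Z0 = {t1}, add states with every successor in Z. Already a fixed point.
Sat(AF (AG (EF (lock & full)))) = {t1}
t1 ∈ Sat(AF (AG (EF (lock & full)))) = {t1}, so the formula holds at t1.

Yes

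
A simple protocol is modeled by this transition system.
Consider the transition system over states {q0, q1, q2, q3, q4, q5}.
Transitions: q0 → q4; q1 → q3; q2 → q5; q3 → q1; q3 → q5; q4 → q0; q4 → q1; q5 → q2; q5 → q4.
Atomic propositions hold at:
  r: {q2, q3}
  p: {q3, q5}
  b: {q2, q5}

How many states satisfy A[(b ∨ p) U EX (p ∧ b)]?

Sat(b ∨ p) = {q2, q3, q5}
Sat(p ∧ b) = {q5}
Sat(EX (p ∧ b)) = {s : some successor in {q5}} = {q2, q3}
A[(b ∨ p) U EX (p ∧ b)]: least fixpoint, start Z0 = Sat(EX (p ∧ b)) = {q2, q3}, add states in Sat(b ∨ p) with every successor in Z. Already a fixed point.
Sat(A[(b ∨ p) U EX (p ∧ b)]) = {q2, q3}
|Sat(A[(b ∨ p) U EX (p ∧ b)])| = |{q2, q3}| = 2.

2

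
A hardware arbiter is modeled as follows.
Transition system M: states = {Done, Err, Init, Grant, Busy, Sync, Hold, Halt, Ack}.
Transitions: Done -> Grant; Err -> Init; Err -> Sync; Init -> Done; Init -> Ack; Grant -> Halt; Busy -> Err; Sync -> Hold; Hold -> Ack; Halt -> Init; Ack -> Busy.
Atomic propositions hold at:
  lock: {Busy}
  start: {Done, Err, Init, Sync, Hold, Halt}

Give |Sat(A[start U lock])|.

1

A[start U lock]: least fixpoint, start Z0 = Sat(lock) = {Busy}, add states in Sat(start) with every successor in Z. Already a fixed point.
Sat(A[start U lock]) = {Busy}
|Sat(A[start U lock])| = |{Busy}| = 1.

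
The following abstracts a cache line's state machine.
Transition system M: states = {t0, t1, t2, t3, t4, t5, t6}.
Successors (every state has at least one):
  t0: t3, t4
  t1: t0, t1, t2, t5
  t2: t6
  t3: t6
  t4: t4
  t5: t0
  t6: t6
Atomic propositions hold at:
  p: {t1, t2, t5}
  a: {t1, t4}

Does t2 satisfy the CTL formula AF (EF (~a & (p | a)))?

Sat(~a) = {t0, t2, t3, t5, t6}
Sat(p | a) = {t1, t2, t4, t5}
Sat(~a & (p | a)) = {t2, t5}
EF (~a & (p | a)): least fixpoint, start Z0 = {t2, t5}, add states with some successor in Z. Z1 = {t1, t2, t5}; fixed.
Sat(EF (~a & (p | a))) = {t1, t2, t5}
AF (EF (~a & (p | a))): least fixpoint, start Z0 = {t1, t2, t5}, add states with every successor in Z. Already a fixed point.
Sat(AF (EF (~a & (p | a)))) = {t1, t2, t5}
t2 ∈ Sat(AF (EF (~a & (p | a)))) = {t1, t2, t5}, so the formula holds at t2.

Yes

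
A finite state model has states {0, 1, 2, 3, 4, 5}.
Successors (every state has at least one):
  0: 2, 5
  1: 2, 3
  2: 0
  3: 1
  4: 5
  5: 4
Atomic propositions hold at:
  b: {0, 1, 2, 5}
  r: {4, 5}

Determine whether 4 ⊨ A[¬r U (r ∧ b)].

Sat(¬r) = {0, 1, 2, 3}
Sat(r ∧ b) = {5}
A[¬r U (r ∧ b)]: least fixpoint, start Z0 = Sat((r ∧ b)) = {5}, add states in Sat(¬r) with every successor in Z. Already a fixed point.
Sat(A[¬r U (r ∧ b)]) = {5}
4 ∉ Sat(A[¬r U (r ∧ b)]) = {5}, so the formula does not hold at 4.

No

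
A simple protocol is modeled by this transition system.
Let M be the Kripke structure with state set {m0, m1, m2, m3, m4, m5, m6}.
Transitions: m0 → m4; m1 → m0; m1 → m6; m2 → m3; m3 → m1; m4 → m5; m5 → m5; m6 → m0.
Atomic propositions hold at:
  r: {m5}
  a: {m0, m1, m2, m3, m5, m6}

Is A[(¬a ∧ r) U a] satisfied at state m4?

Sat(¬a) = {m4}
Sat(¬a ∧ r) = ∅
A[(¬a ∧ r) U a]: least fixpoint, start Z0 = Sat(a) = {m0, m1, m2, m3, m5, m6}, add states in Sat(¬a ∧ r) with every successor in Z. Already a fixed point.
Sat(A[(¬a ∧ r) U a]) = {m0, m1, m2, m3, m5, m6}
m4 ∉ Sat(A[(¬a ∧ r) U a]) = {m0, m1, m2, m3, m5, m6}, so the formula does not hold at m4.

No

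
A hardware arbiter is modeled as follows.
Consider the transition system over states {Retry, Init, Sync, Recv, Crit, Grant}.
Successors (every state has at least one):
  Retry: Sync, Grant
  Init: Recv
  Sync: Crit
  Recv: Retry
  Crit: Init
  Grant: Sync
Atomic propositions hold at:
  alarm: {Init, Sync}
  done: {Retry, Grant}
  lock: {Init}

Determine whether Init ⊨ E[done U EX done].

No

Sat(EX done) = {s : some successor in {Retry, Grant}} = {Retry, Recv}
E[done U EX done]: least fixpoint, start Z0 = Sat(EX done) = {Retry, Recv}, add states in Sat(done) with some successor in Z. Already a fixed point.
Sat(E[done U EX done]) = {Retry, Recv}
Init ∉ Sat(E[done U EX done]) = {Retry, Recv}, so the formula does not hold at Init.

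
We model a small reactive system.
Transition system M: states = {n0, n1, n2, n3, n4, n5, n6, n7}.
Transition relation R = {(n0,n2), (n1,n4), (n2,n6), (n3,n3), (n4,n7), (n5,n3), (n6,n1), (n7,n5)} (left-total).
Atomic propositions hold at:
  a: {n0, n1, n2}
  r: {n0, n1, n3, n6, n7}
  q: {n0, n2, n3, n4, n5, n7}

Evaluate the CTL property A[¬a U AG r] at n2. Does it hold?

No

Sat(¬a) = {n3, n4, n5, n6, n7}
AG r: greatest fixpoint, start Z0 = {n0, n1, n3, n6, n7}, keep only states in Sat with every successor in Z. Z1 = {n3, n6}; Z2 = {n3}; fixed.
Sat(AG r) = {n3}
A[¬a U AG r]: least fixpoint, start Z0 = Sat(AG r) = {n3}, add states in Sat(¬a) with every successor in Z. Z1 = {n3, n5}; Z2 = {n3, n5, n7}; Z3 = {n3, n4, n5, n7}; fixed.
Sat(A[¬a U AG r]) = {n3, n4, n5, n7}
n2 ∉ Sat(A[¬a U AG r]) = {n3, n4, n5, n7}, so the formula does not hold at n2.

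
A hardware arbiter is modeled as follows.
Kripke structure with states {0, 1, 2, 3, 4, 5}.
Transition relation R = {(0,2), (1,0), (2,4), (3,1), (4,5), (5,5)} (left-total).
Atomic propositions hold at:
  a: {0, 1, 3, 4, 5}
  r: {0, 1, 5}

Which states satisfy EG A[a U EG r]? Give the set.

EG r: greatest fixpoint, start Z0 = {0, 1, 5}, keep only states in Sat with some successor in Z. Z1 = {1, 5}; Z2 = {5}; fixed.
Sat(EG r) = {5}
A[a U EG r]: least fixpoint, start Z0 = Sat(EG r) = {5}, add states in Sat(a) with every successor in Z. Z1 = {4, 5}; fixed.
Sat(A[a U EG r]) = {4, 5}
EG A[a U EG r]: greatest fixpoint, start Z0 = {4, 5}, keep only states in Sat with some successor in Z. Already a fixed point.
Sat(EG A[a U EG r]) = {4, 5}

{4, 5}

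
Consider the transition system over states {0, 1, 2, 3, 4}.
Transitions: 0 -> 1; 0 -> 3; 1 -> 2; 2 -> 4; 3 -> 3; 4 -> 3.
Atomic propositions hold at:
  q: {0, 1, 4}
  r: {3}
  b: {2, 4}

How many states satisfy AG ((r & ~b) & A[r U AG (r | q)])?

Sat(~b) = {0, 1, 3}
Sat(r & ~b) = {3}
Sat(r | q) = {0, 1, 3, 4}
AG (r | q): greatest fixpoint, start Z0 = {0, 1, 3, 4}, keep only states in Sat with every successor in Z. Z1 = {0, 3, 4}; Z2 = {3, 4}; fixed.
Sat(AG (r | q)) = {3, 4}
A[r U AG (r | q)]: least fixpoint, start Z0 = Sat(AG (r | q)) = {3, 4}, add states in Sat(r) with every successor in Z. Already a fixed point.
Sat(A[r U AG (r | q)]) = {3, 4}
Sat((r & ~b) & A[r U AG (r | q)]) = {3}
AG ((r & ~b) & A[r U AG (r | q)]): greatest fixpoint, start Z0 = {3}, keep only states in Sat with every successor in Z. Already a fixed point.
Sat(AG ((r & ~b) & A[r U AG (r | q)])) = {3}
|Sat(AG ((r & ~b) & A[r U AG (r | q)]))| = |{3}| = 1.

1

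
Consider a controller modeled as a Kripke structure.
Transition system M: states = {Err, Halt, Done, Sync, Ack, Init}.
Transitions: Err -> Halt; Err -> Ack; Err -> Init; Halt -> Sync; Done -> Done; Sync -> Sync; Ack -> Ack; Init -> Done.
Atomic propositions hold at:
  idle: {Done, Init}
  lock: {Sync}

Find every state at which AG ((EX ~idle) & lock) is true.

{Sync}

Sat(~idle) = {Err, Halt, Sync, Ack}
Sat(EX ~idle) = {s : some successor in {Err, Halt, Sync, Ack}} = {Err, Halt, Sync, Ack}
Sat((EX ~idle) & lock) = {Sync}
AG ((EX ~idle) & lock): greatest fixpoint, start Z0 = {Sync}, keep only states in Sat with every successor in Z. Already a fixed point.
Sat(AG ((EX ~idle) & lock)) = {Sync}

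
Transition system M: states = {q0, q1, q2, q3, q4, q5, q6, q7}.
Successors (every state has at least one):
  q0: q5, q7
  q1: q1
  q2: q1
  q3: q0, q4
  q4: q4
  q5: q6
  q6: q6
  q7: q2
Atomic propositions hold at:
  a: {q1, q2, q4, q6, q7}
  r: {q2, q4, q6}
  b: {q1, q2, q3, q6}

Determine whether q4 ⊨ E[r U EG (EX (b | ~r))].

Sat(~r) = {q0, q1, q3, q5, q7}
Sat(b | ~r) = {q0, q1, q2, q3, q5, q6, q7}
Sat(EX (b | ~r)) = {s : some successor in {q0, q1, q2, q3, q5, q6, q7}} = {q0, q1, q2, q3, q5, q6, q7}
EG (EX (b | ~r)): greatest fixpoint, start Z0 = {q0, q1, q2, q3, q5, q6, q7}, keep only states in Sat with some successor in Z. Already a fixed point.
Sat(EG (EX (b | ~r))) = {q0, q1, q2, q3, q5, q6, q7}
E[r U EG (EX (b | ~r))]: least fixpoint, start Z0 = Sat(EG (EX (b | ~r))) = {q0, q1, q2, q3, q5, q6, q7}, add states in Sat(r) with some successor in Z. Already a fixed point.
Sat(E[r U EG (EX (b | ~r))]) = {q0, q1, q2, q3, q5, q6, q7}
q4 ∉ Sat(E[r U EG (EX (b | ~r))]) = {q0, q1, q2, q3, q5, q6, q7}, so the formula does not hold at q4.

No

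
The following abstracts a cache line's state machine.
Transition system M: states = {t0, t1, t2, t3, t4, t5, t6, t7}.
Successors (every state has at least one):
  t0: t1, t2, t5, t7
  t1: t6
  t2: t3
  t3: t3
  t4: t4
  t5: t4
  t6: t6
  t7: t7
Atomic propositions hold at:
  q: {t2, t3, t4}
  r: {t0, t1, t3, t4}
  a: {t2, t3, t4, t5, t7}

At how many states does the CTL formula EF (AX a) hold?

Sat(AX a) = {s : every successor in {t2, t3, t4, t5, t7}} = {t2, t3, t4, t5, t7}
EF (AX a): least fixpoint, start Z0 = {t2, t3, t4, t5, t7}, add states with some successor in Z. Z1 = {t0, t2, t3, t4, t5, t7}; fixed.
Sat(EF (AX a)) = {t0, t2, t3, t4, t5, t7}
|Sat(EF (AX a))| = |{t0, t2, t3, t4, t5, t7}| = 6.

6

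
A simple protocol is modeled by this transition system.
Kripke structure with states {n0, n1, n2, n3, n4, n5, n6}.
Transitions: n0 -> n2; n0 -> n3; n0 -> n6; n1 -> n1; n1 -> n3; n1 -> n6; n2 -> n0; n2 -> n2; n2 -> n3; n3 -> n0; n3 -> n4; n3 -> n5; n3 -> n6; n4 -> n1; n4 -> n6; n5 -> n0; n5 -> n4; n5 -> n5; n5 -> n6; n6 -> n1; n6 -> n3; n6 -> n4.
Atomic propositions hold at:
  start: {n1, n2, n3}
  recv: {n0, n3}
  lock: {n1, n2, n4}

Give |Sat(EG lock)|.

3

EG lock: greatest fixpoint, start Z0 = {n1, n2, n4}, keep only states in Sat with some successor in Z. Already a fixed point.
Sat(EG lock) = {n1, n2, n4}
|Sat(EG lock)| = |{n1, n2, n4}| = 3.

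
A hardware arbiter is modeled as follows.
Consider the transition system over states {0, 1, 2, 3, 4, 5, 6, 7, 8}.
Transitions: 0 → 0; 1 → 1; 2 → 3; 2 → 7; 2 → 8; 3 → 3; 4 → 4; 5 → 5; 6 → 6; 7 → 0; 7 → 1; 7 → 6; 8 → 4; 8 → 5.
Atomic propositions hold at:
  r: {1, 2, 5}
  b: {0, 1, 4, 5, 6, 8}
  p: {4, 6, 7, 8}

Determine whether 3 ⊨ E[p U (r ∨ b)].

No

Sat(r ∨ b) = {0, 1, 2, 4, 5, 6, 8}
E[p U (r ∨ b)]: least fixpoint, start Z0 = Sat((r ∨ b)) = {0, 1, 2, 4, 5, 6, 8}, add states in Sat(p) with some successor in Z. Z1 = {0, 1, 2, 4, 5, 6, 7, 8}; fixed.
Sat(E[p U (r ∨ b)]) = {0, 1, 2, 4, 5, 6, 7, 8}
3 ∉ Sat(E[p U (r ∨ b)]) = {0, 1, 2, 4, 5, 6, 7, 8}, so the formula does not hold at 3.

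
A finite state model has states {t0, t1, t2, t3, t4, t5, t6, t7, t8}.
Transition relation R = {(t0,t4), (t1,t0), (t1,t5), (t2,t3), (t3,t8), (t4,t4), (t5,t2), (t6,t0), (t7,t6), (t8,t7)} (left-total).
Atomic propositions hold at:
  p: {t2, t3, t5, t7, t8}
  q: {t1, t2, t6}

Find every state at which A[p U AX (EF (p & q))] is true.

Sat(p & q) = {t2}
EF (p & q): least fixpoint, start Z0 = {t2}, add states with some successor in Z. Z1 = {t2, t5}; Z2 = {t1, t2, t5}; fixed.
Sat(EF (p & q)) = {t1, t2, t5}
Sat(AX (EF (p & q))) = {s : every successor in {t1, t2, t5}} = {t5}
A[p U AX (EF (p & q))]: least fixpoint, start Z0 = Sat(AX (EF (p & q))) = {t5}, add states in Sat(p) with every successor in Z. Already a fixed point.
Sat(A[p U AX (EF (p & q))]) = {t5}

{t5}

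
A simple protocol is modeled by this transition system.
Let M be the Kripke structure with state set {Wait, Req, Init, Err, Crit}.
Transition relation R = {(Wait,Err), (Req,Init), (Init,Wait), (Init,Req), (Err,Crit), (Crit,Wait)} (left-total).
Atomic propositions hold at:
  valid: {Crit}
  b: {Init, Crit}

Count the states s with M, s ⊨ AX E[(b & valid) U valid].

1

Sat(b & valid) = {Crit}
E[(b & valid) U valid]: least fixpoint, start Z0 = Sat(valid) = {Crit}, add states in Sat(b & valid) with some successor in Z. Already a fixed point.
Sat(E[(b & valid) U valid]) = {Crit}
Sat(AX E[(b & valid) U valid]) = {s : every successor in {Crit}} = {Err}
|Sat(AX E[(b & valid) U valid])| = |{Err}| = 1.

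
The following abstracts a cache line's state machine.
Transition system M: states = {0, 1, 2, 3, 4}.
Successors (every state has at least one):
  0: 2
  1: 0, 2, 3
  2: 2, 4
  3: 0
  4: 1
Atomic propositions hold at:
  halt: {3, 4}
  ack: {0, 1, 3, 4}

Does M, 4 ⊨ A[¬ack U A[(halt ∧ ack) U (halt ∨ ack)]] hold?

Yes

Sat(¬ack) = {2}
Sat(halt ∧ ack) = {3, 4}
Sat(halt ∨ ack) = {0, 1, 3, 4}
A[(halt ∧ ack) U (halt ∨ ack)]: least fixpoint, start Z0 = Sat((halt ∨ ack)) = {0, 1, 3, 4}, add states in Sat(halt ∧ ack) with every successor in Z. Already a fixed point.
Sat(A[(halt ∧ ack) U (halt ∨ ack)]) = {0, 1, 3, 4}
A[¬ack U A[(halt ∧ ack) U (halt ∨ ack)]]: least fixpoint, start Z0 = Sat(A[(halt ∧ ack) U (halt ∨ ack)]) = {0, 1, 3, 4}, add states in Sat(¬ack) with every successor in Z. Already a fixed point.
Sat(A[¬ack U A[(halt ∧ ack) U (halt ∨ ack)]]) = {0, 1, 3, 4}
4 ∈ Sat(A[¬ack U A[(halt ∧ ack) U (halt ∨ ack)]]) = {0, 1, 3, 4}, so the formula holds at 4.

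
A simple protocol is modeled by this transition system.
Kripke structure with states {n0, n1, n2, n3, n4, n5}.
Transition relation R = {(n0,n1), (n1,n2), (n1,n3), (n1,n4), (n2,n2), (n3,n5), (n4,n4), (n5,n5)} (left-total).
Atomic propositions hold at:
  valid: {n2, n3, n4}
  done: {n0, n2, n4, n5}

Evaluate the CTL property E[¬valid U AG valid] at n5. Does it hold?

No

Sat(¬valid) = {n0, n1, n5}
AG valid: greatest fixpoint, start Z0 = {n2, n3, n4}, keep only states in Sat with every successor in Z. Z1 = {n2, n4}; fixed.
Sat(AG valid) = {n2, n4}
E[¬valid U AG valid]: least fixpoint, start Z0 = Sat(AG valid) = {n2, n4}, add states in Sat(¬valid) with some successor in Z. Z1 = {n1, n2, n4}; Z2 = {n0, n1, n2, n4}; fixed.
Sat(E[¬valid U AG valid]) = {n0, n1, n2, n4}
n5 ∉ Sat(E[¬valid U AG valid]) = {n0, n1, n2, n4}, so the formula does not hold at n5.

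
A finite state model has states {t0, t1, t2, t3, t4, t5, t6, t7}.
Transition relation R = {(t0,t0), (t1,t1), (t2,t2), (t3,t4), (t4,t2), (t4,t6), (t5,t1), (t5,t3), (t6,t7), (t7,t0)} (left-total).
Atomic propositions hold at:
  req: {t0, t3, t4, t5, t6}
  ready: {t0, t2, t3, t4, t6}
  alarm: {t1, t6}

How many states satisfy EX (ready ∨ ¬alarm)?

Sat(¬alarm) = {t0, t2, t3, t4, t5, t7}
Sat(ready ∨ ¬alarm) = {t0, t2, t3, t4, t5, t6, t7}
Sat(EX (ready ∨ ¬alarm)) = {s : some successor in {t0, t2, t3, t4, t5, t6, t7}} = {t0, t2, t3, t4, t5, t6, t7}
|Sat(EX (ready ∨ ¬alarm))| = |{t0, t2, t3, t4, t5, t6, t7}| = 7.

7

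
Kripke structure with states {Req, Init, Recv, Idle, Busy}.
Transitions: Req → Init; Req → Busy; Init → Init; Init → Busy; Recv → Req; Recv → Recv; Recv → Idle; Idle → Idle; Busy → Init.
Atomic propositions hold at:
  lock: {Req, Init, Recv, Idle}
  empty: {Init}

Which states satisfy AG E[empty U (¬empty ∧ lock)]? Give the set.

{Idle}

Sat(¬empty) = {Req, Recv, Idle, Busy}
Sat(¬empty ∧ lock) = {Req, Recv, Idle}
E[empty U (¬empty ∧ lock)]: least fixpoint, start Z0 = Sat((¬empty ∧ lock)) = {Req, Recv, Idle}, add states in Sat(empty) with some successor in Z. Already a fixed point.
Sat(E[empty U (¬empty ∧ lock)]) = {Req, Recv, Idle}
AG E[empty U (¬empty ∧ lock)]: greatest fixpoint, start Z0 = {Req, Recv, Idle}, keep only states in Sat with every successor in Z. Z1 = {Recv, Idle}; Z2 = {Idle}; fixed.
Sat(AG E[empty U (¬empty ∧ lock)]) = {Idle}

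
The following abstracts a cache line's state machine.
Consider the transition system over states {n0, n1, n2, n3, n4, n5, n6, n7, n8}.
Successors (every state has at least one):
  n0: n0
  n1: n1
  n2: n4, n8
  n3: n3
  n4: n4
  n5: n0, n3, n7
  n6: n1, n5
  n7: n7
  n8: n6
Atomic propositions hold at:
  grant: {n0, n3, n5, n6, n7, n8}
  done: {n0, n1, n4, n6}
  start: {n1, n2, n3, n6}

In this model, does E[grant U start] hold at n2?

E[grant U start]: least fixpoint, start Z0 = Sat(start) = {n1, n2, n3, n6}, add states in Sat(grant) with some successor in Z. Z1 = {n1, n2, n3, n5, n6, n8}; fixed.
Sat(E[grant U start]) = {n1, n2, n3, n5, n6, n8}
n2 ∈ Sat(E[grant U start]) = {n1, n2, n3, n5, n6, n8}, so the formula holds at n2.

Yes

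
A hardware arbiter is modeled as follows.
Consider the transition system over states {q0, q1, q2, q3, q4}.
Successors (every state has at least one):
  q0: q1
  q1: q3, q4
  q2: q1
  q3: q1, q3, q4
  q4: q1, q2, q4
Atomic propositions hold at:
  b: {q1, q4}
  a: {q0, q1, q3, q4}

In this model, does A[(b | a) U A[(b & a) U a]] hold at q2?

Sat(b | a) = {q0, q1, q3, q4}
Sat(b & a) = {q1, q4}
A[(b & a) U a]: least fixpoint, start Z0 = Sat(a) = {q0, q1, q3, q4}, add states in Sat(b & a) with every successor in Z. Already a fixed point.
Sat(A[(b & a) U a]) = {q0, q1, q3, q4}
A[(b | a) U A[(b & a) U a]]: least fixpoint, start Z0 = Sat(A[(b & a) U a]) = {q0, q1, q3, q4}, add states in Sat(b | a) with every successor in Z. Already a fixed point.
Sat(A[(b | a) U A[(b & a) U a]]) = {q0, q1, q3, q4}
q2 ∉ Sat(A[(b | a) U A[(b & a) U a]]) = {q0, q1, q3, q4}, so the formula does not hold at q2.

No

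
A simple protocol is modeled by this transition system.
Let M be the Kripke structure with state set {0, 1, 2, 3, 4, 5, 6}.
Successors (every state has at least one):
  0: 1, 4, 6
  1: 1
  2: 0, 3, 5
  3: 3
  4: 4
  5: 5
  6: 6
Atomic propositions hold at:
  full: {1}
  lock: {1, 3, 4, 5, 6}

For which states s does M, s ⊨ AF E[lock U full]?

{1}

E[lock U full]: least fixpoint, start Z0 = Sat(full) = {1}, add states in Sat(lock) with some successor in Z. Already a fixed point.
Sat(E[lock U full]) = {1}
AF E[lock U full]: least fixpoint, start Z0 = {1}, add states with every successor in Z. Already a fixed point.
Sat(AF E[lock U full]) = {1}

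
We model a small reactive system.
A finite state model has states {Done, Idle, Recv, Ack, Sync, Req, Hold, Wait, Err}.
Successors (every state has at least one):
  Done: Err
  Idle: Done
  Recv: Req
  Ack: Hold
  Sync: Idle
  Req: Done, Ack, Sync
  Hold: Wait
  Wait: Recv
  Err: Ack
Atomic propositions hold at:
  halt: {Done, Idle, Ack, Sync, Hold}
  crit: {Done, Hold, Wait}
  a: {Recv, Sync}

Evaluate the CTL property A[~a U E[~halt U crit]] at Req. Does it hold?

Sat(~a) = {Done, Idle, Ack, Req, Hold, Wait, Err}
Sat(~halt) = {Recv, Req, Wait, Err}
E[~halt U crit]: least fixpoint, start Z0 = Sat(crit) = {Done, Hold, Wait}, add states in Sat(~halt) with some successor in Z. Z1 = {Done, Req, Hold, Wait}; Z2 = {Done, Recv, Req, Hold, Wait}; fixed.
Sat(E[~halt U crit]) = {Done, Recv, Req, Hold, Wait}
A[~a U E[~halt U crit]]: least fixpoint, start Z0 = Sat(E[~halt U crit]) = {Done, Recv, Req, Hold, Wait}, add states in Sat(~a) with every successor in Z. Z1 = {Done, Idle, Recv, Ack, Req, Hold, Wait}; Z2 = {Done, Idle, Recv, Ack, Req, Hold, Wait, Err}; fixed.
Sat(A[~a U E[~halt U crit]]) = {Done, Idle, Recv, Ack, Req, Hold, Wait, Err}
Req ∈ Sat(A[~a U E[~halt U crit]]) = {Done, Idle, Recv, Ack, Req, Hold, Wait, Err}, so the formula holds at Req.

Yes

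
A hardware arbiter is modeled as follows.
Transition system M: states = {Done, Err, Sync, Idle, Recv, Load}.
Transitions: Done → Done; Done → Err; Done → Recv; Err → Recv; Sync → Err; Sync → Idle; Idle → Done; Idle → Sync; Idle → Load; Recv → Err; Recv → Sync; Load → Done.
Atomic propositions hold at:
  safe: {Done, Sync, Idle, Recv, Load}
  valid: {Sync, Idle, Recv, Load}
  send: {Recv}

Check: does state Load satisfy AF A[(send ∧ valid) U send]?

Sat(send ∧ valid) = {Recv}
A[(send ∧ valid) U send]: least fixpoint, start Z0 = Sat(send) = {Recv}, add states in Sat(send ∧ valid) with every successor in Z. Already a fixed point.
Sat(A[(send ∧ valid) U send]) = {Recv}
AF A[(send ∧ valid) U send]: least fixpoint, start Z0 = {Recv}, add states with every successor in Z. Z1 = {Err, Recv}; fixed.
Sat(AF A[(send ∧ valid) U send]) = {Err, Recv}
Load ∉ Sat(AF A[(send ∧ valid) U send]) = {Err, Recv}, so the formula does not hold at Load.

No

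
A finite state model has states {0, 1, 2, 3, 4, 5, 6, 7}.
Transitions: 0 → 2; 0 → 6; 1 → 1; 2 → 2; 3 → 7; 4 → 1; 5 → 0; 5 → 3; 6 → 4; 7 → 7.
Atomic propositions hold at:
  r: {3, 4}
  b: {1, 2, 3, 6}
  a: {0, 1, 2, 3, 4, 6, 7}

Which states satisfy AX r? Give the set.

Sat(AX r) = {s : every successor in {3, 4}} = {6}

{6}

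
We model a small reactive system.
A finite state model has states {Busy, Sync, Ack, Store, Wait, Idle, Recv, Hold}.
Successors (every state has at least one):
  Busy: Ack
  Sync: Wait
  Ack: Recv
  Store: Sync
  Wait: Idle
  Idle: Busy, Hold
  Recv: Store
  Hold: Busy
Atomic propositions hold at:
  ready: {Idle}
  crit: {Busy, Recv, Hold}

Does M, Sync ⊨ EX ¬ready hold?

Yes

Sat(¬ready) = {Busy, Sync, Ack, Store, Wait, Recv, Hold}
Sat(EX ¬ready) = {s : some successor in {Busy, Sync, Ack, Store, Wait, Recv, Hold}} = {Busy, Sync, Ack, Store, Idle, Recv, Hold}
Sync ∈ Sat(EX ¬ready) = {Busy, Sync, Ack, Store, Idle, Recv, Hold}, so the formula holds at Sync.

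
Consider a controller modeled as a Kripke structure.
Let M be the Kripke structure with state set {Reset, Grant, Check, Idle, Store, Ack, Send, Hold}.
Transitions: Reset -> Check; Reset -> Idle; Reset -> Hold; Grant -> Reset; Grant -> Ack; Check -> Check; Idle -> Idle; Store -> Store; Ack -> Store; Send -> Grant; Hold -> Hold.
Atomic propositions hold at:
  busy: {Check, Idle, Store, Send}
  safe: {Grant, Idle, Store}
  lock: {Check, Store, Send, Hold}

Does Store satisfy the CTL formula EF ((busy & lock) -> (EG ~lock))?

No

Sat(busy & lock) = {Check, Store, Send}
Sat(~lock) = {Reset, Grant, Idle, Ack}
EG ~lock: greatest fixpoint, start Z0 = {Reset, Grant, Idle, Ack}, keep only states in Sat with some successor in Z. Z1 = {Reset, Grant, Idle}; fixed.
Sat(EG ~lock) = {Reset, Grant, Idle}
Sat((busy & lock) -> (EG ~lock)) = {Reset, Grant, Idle, Ack, Hold}
EF ((busy & lock) -> (EG ~lock)): least fixpoint, start Z0 = {Reset, Grant, Idle, Ack, Hold}, add states with some successor in Z. Z1 = {Reset, Grant, Idle, Ack, Send, Hold}; fixed.
Sat(EF ((busy & lock) -> (EG ~lock))) = {Reset, Grant, Idle, Ack, Send, Hold}
Store ∉ Sat(EF ((busy & lock) -> (EG ~lock))) = {Reset, Grant, Idle, Ack, Send, Hold}, so the formula does not hold at Store.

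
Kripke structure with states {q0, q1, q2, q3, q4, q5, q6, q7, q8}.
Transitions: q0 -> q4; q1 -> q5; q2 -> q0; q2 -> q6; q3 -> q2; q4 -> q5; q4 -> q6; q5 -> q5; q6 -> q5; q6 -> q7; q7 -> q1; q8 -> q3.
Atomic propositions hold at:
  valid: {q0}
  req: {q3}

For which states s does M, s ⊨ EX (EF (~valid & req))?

Sat(~valid) = {q1, q2, q3, q4, q5, q6, q7, q8}
Sat(~valid & req) = {q3}
EF (~valid & req): least fixpoint, start Z0 = {q3}, add states with some successor in Z. Z1 = {q3, q8}; fixed.
Sat(EF (~valid & req)) = {q3, q8}
Sat(EX (EF (~valid & req))) = {s : some successor in {q3, q8}} = {q8}

{q8}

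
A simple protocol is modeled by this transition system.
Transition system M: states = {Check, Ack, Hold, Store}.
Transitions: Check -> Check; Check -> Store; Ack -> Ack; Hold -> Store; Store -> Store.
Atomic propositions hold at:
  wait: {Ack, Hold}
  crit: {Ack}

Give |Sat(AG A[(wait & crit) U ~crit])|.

3

Sat(wait & crit) = {Ack}
Sat(~crit) = {Check, Hold, Store}
A[(wait & crit) U ~crit]: least fixpoint, start Z0 = Sat(~crit) = {Check, Hold, Store}, add states in Sat(wait & crit) with every successor in Z. Already a fixed point.
Sat(A[(wait & crit) U ~crit]) = {Check, Hold, Store}
AG A[(wait & crit) U ~crit]: greatest fixpoint, start Z0 = {Check, Hold, Store}, keep only states in Sat with every successor in Z. Already a fixed point.
Sat(AG A[(wait & crit) U ~crit]) = {Check, Hold, Store}
|Sat(AG A[(wait & crit) U ~crit])| = |{Check, Hold, Store}| = 3.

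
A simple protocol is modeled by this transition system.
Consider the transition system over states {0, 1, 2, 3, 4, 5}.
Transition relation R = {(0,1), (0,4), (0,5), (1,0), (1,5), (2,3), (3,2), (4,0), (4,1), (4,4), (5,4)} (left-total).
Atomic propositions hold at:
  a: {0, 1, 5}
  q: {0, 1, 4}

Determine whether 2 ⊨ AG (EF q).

No

EF q: least fixpoint, start Z0 = {0, 1, 4}, add states with some successor in Z. Z1 = {0, 1, 4, 5}; fixed.
Sat(EF q) = {0, 1, 4, 5}
AG (EF q): greatest fixpoint, start Z0 = {0, 1, 4, 5}, keep only states in Sat with every successor in Z. Already a fixed point.
Sat(AG (EF q)) = {0, 1, 4, 5}
2 ∉ Sat(AG (EF q)) = {0, 1, 4, 5}, so the formula does not hold at 2.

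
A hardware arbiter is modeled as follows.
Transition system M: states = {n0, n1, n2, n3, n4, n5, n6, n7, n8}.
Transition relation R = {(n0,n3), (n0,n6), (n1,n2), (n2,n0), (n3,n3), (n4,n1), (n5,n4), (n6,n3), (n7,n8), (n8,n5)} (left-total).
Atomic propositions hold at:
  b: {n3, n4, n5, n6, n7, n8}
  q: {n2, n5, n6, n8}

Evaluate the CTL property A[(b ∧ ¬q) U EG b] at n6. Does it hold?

Sat(¬q) = {n0, n1, n3, n4, n7}
Sat(b ∧ ¬q) = {n3, n4, n7}
EG b: greatest fixpoint, start Z0 = {n3, n4, n5, n6, n7, n8}, keep only states in Sat with some successor in Z. Z1 = {n3, n5, n6, n7, n8}; Z2 = {n3, n6, n7, n8}; Z3 = {n3, n6, n7}; Z4 = {n3, n6}; fixed.
Sat(EG b) = {n3, n6}
A[(b ∧ ¬q) U EG b]: least fixpoint, start Z0 = Sat(EG b) = {n3, n6}, add states in Sat(b ∧ ¬q) with every successor in Z. Already a fixed point.
Sat(A[(b ∧ ¬q) U EG b]) = {n3, n6}
n6 ∈ Sat(A[(b ∧ ¬q) U EG b]) = {n3, n6}, so the formula holds at n6.

Yes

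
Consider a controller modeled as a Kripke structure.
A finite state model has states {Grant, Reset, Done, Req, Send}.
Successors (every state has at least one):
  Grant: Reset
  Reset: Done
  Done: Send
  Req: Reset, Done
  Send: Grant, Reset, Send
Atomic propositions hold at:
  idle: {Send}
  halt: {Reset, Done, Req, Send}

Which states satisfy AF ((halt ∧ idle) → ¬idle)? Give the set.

Sat(halt ∧ idle) = {Send}
Sat(¬idle) = {Grant, Reset, Done, Req}
Sat((halt ∧ idle) → ¬idle) = {Grant, Reset, Done, Req}
AF ((halt ∧ idle) → ¬idle): least fixpoint, start Z0 = {Grant, Reset, Done, Req}, add states with every successor in Z. Already a fixed point.
Sat(AF ((halt ∧ idle) → ¬idle)) = {Grant, Reset, Done, Req}

{Grant, Reset, Done, Req}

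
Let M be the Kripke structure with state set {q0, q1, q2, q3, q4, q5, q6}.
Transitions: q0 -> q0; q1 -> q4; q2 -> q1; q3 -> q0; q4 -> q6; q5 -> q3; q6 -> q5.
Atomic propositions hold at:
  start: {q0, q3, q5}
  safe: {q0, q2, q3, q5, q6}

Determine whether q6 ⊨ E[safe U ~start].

Sat(~start) = {q1, q2, q4, q6}
E[safe U ~start]: least fixpoint, start Z0 = Sat(~start) = {q1, q2, q4, q6}, add states in Sat(safe) with some successor in Z. Already a fixed point.
Sat(E[safe U ~start]) = {q1, q2, q4, q6}
q6 ∈ Sat(E[safe U ~start]) = {q1, q2, q4, q6}, so the formula holds at q6.

Yes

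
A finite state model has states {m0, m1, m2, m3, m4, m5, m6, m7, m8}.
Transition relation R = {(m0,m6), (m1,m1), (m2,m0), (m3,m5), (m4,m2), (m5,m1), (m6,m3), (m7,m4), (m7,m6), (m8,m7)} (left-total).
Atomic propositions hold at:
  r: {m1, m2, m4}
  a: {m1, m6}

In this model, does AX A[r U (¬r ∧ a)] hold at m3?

Sat(¬r) = {m0, m3, m5, m6, m7, m8}
Sat(¬r ∧ a) = {m6}
A[r U (¬r ∧ a)]: least fixpoint, start Z0 = Sat((¬r ∧ a)) = {m6}, add states in Sat(r) with every successor in Z. Already a fixed point.
Sat(A[r U (¬r ∧ a)]) = {m6}
Sat(AX A[r U (¬r ∧ a)]) = {s : every successor in {m6}} = {m0}
m3 ∉ Sat(AX A[r U (¬r ∧ a)]) = {m0}, so the formula does not hold at m3.

No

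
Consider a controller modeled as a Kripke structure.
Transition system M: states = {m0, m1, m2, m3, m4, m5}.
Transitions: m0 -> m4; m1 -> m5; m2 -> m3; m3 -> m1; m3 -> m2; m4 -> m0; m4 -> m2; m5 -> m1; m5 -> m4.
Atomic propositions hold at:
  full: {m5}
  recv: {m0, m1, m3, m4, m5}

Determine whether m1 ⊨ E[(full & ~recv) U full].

Sat(~recv) = {m2}
Sat(full & ~recv) = ∅
E[(full & ~recv) U full]: least fixpoint, start Z0 = Sat(full) = {m5}, add states in Sat(full & ~recv) with some successor in Z. Already a fixed point.
Sat(E[(full & ~recv) U full]) = {m5}
m1 ∉ Sat(E[(full & ~recv) U full]) = {m5}, so the formula does not hold at m1.

No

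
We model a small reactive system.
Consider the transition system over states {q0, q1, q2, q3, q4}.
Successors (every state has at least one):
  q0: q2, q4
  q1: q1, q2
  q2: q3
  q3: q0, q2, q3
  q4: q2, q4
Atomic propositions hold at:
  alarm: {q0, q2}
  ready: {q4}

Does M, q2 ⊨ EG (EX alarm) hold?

Sat(EX alarm) = {s : some successor in {q0, q2}} = {q0, q1, q3, q4}
EG (EX alarm): greatest fixpoint, start Z0 = {q0, q1, q3, q4}, keep only states in Sat with some successor in Z. Already a fixed point.
Sat(EG (EX alarm)) = {q0, q1, q3, q4}
q2 ∉ Sat(EG (EX alarm)) = {q0, q1, q3, q4}, so the formula does not hold at q2.

No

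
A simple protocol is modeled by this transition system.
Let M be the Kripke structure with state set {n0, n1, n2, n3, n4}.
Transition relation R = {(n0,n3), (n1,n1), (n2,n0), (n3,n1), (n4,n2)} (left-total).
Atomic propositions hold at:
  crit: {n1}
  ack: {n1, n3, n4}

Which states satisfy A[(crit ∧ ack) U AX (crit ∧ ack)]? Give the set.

{n1, n3}

Sat(crit ∧ ack) = {n1}
Sat(AX (crit ∧ ack)) = {s : every successor in {n1}} = {n1, n3}
A[(crit ∧ ack) U AX (crit ∧ ack)]: least fixpoint, start Z0 = Sat(AX (crit ∧ ack)) = {n1, n3}, add states in Sat(crit ∧ ack) with every successor in Z. Already a fixed point.
Sat(A[(crit ∧ ack) U AX (crit ∧ ack)]) = {n1, n3}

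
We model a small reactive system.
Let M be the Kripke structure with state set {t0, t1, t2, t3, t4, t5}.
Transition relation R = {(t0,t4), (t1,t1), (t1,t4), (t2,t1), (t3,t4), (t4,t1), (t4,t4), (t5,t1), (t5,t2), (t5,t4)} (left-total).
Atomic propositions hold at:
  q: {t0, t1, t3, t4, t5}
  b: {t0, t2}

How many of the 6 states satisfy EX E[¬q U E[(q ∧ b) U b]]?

Sat(¬q) = {t2}
Sat(q ∧ b) = {t0}
E[(q ∧ b) U b]: least fixpoint, start Z0 = Sat(b) = {t0, t2}, add states in Sat(q ∧ b) with some successor in Z. Already a fixed point.
Sat(E[(q ∧ b) U b]) = {t0, t2}
E[¬q U E[(q ∧ b) U b]]: least fixpoint, start Z0 = Sat(E[(q ∧ b) U b]) = {t0, t2}, add states in Sat(¬q) with some successor in Z. Already a fixed point.
Sat(E[¬q U E[(q ∧ b) U b]]) = {t0, t2}
Sat(EX E[¬q U E[(q ∧ b) U b]]) = {s : some successor in {t0, t2}} = {t5}
|Sat(EX E[¬q U E[(q ∧ b) U b]])| = |{t5}| = 1.

1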